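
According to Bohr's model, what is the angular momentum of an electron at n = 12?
1.27e-33 J·s (or 12ℏ)

In the Bohr model, angular momentum is quantized:
L = nℏ

where ℏ = h/(2π) = 1.0546e-34 J·s

For n = 12:
L = 12 × 1.0546e-34 J·s
L = 1.27e-33 J·s

This can also be written as L = 12ℏ.
The angular momentum is an integer multiple of the reduced Planck constant.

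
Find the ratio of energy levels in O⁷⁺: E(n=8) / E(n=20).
6.250

Using E_n = -13.6057 Z² / n² eV with Z = 8:

E_8 = -13.6057 × 8² / 8² = -870.7648 / 64 = -13.605700000 eV
E_20 = -13.6057 × 8² / 20² = -870.7648 / 400 = -2.176912000 eV

The ratio is:
E_8/E_20 = (-13.605700000) / (-2.176912000)
E_8/E_20 = (-870.7648/64) / (-870.7648/400)
E_8/E_20 = 400/64
E_8/E_20 = 6.250
(Note: the Z² factors cancel in the ratio.)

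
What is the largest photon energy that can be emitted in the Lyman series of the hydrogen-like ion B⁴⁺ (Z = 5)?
340.143 eV

The series limit corresponds to the transition from n = ∞ to n = 1.
This is the highest energy (shortest wavelength) transition in the Lyman series.

E_∞ = 0 eV
E_1 = -13.6057 × 5² / 1² = -340.143 eV

Energy at series limit:
ΔE = E_∞ - E_1 = 0 - (-340.143) = 340.143 eV

This energy equals the ionization energy from the n = 1 state of B⁴⁺.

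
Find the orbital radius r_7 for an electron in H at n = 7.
2.5930 nm (or 25.9297 Å)

The Bohr radius formula is:
r_n = n² a₀ / Z

where a₀ = 0.0529177 nm is the Bohr radius.

For H (Z = 1) at n = 7:
r_7 = 7² × 0.0529177 nm / 1
r_7 = 49 × 0.0529177 nm / 1
r_7 = 2.59297 nm / 1
r_7 = 2.5930 nm

The electron orbits at approximately 2.5930 nm from the nucleus.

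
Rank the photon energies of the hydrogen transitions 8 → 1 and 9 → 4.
8 → 1

Calculate the energy for each transition:

Transition 8 → 1:
ΔE₁ = |E_1 - E_8| = |-13.6057/1² - (-13.6057/8²)|
ΔE₁ = |-13.605700000 - (-0.212589063)| = 13.393111 eV

Transition 9 → 4:
ΔE₂ = |E_4 - E_9| = |-13.6057/4² - (-13.6057/9²)|
ΔE₂ = |-0.850356250 - (-0.167971605)| = 0.682385 eV

Since 13.393111 eV > 0.682385 eV, the transition 8 → 1 emits the more energetic photon.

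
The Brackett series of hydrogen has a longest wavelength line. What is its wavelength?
4050.06725 nm

The longest wavelength corresponds to the smallest energy transition in the series.
The Brackett series has all transitions ending at n_f = 4.

For H, the first line (α-line) is the jump from n = 5 to n = 4:
E_5 = -13.6057 / 5² = -0.54422800000 eV
E_4 = -13.6057 / 4² = -0.85035625000 eV
ΔE = E_5 - E_4 = 0.30612825000 eV

λ = hc/E = 1239.84 eV·nm / 0.30612825000 eV
λ = 4050.06725 nm

This is the α-line of the Brackett series in H.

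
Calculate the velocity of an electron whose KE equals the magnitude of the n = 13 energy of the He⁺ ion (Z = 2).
3.37e+05 m/s (or 0.11227% of c)

The binding energy at n = 13 for He⁺ is:
E_13 = -13.6057 × 2²/13² = -0.3220284 eV
|E_13| = 0.3220284 eV

Convert to Joules:
KE = 0.3220284 eV × (1.602177 × 10⁻¹⁹ J/eV) = 5.1595e-20 J

Using KE = ½mv²:
v = √(2·KE/m_e)
v = √(2 × 5.1595e-20 J / 9.10938 × 10⁻³¹ kg)
v = 3.37e+05 m/s

This is approximately 0.11227% the speed of light.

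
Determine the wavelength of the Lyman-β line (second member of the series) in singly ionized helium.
25.629 nm

The lines of a series are numbered from the longest wavelength (smallest ΔE) outward; the second line is the transition from n = n_f + 2 to n_f.
The Lyman series has all transitions ending at n_f = 1.

For He⁺ (Z = 2), the second line (β-line) is the jump from n = 3 to n = 1:
E_3 = -13.6057 × 2² / 3² = -6.04698 eV
E_1 = -13.6057 × 2² / 1² = -54.42280 eV
ΔE = E_3 - E_1 = 48.37582 eV

λ = hc/E = 1239.84 eV·nm / 48.37582 eV
λ = 25.629 nm

This is the β-line of the Lyman series in He⁺.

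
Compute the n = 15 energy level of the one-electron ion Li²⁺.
-0.544 eV

For hydrogen-like ions, the energy levels scale with Z²:
E_n = -13.6057 Z² / n² eV

For Li²⁺ (Z = 3) at n = 15:
E_15 = -13.6057 × 3² / 15²
E_15 = -13.6057 × 9 / 225
E_15 = -122.4513 / 225
E_15 = -0.544 eV

The energy is 9 times more negative than hydrogen at the same n due to the stronger nuclear charge.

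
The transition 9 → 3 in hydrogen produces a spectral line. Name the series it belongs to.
Paschen series

The spectral series in hydrogen are named based on the final (lower) energy level:
- Lyman series: n_final = 1 (ultraviolet)
- Balmer series: n_final = 2 (visible/near-UV)
- Paschen series: n_final = 3 (infrared)
- Brackett series: n_final = 4 (infrared)
- Pfund series: n_final = 5 (far infrared)

Since this transition ends at n = 3, it belongs to the Paschen series.

For reference, this 9 → 3 line has photon energy
ΔE = 13.6057 eV × (1/3² - 1/9²) = 1.343772840 eV,
corresponding to wavelength λ = hc/ΔE = 1239.84 eV·nm / 1.343772840 eV = 922.65595 nm in the infrared region.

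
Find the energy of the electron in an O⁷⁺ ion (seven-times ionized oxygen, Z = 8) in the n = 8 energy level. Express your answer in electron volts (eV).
-13.60570 eV

The energy levels of a hydrogen-like atom are given by:
E_n = -13.6057 Z² / n² eV  (with Z = 8 for O⁷⁺)

For n = 8:
E_8 = -13.6057 × 8² / 8²
E_8 = -13.6057 × 64 / 64
E_8 = -13.60570 eV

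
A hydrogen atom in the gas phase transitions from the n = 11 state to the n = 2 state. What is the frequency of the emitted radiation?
7.953e+14 Hz

First, find the transition energy:
E_11 = -13.6057 / 11² = -0.112444 eV
E_2 = -13.6057 / 2² = -3.401425 eV
|ΔE| = |E_2 - E_11| = 3.288981 eV

Convert to Joules: E = 3.288981 eV × (1.602177 × 10⁻¹⁹ J/eV) = 5.26953e-19 J

Using E = hf:
f = E/h = 5.26953e-19 J / (6.62607 × 10⁻³⁴ J·s)
f = 7.953e+14 Hz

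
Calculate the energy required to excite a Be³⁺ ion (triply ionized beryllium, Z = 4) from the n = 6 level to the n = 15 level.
5.08 eV

The energy levels of a hydrogen-like atom are E_n = -13.6057 Z² eV / n².

Energy at n = 6: E_6 = -13.6057 × 4² / 6² = -6.04698 eV
Energy at n = 15: E_15 = -13.6057 × 4² / 15² = -0.96752 eV

The excitation energy is the difference:
ΔE = E_15 - E_6
ΔE = -0.96752 - (-6.04698)
ΔE = 5.08 eV

Since this is positive, energy must be absorbed (photon absorption).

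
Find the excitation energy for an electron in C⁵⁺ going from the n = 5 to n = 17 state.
17.89738 eV

The energy levels of a hydrogen-like atom are E_n = -13.6057 Z² eV / n².

Energy at n = 5: E_5 = -13.6057 × 6² / 5² = -19.59220800 eV
Energy at n = 17: E_17 = -13.6057 × 6² / 17² = -1.69482768 eV

The excitation energy is the difference:
ΔE = E_17 - E_5
ΔE = -1.69482768 - (-19.59220800)
ΔE = 17.89738 eV

Since this is positive, energy must be absorbed (photon absorption).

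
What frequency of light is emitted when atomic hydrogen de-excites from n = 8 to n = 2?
7.7106e+14 Hz

First, find the transition energy:
E_8 = -13.6057 / 8² = -0.21258906 eV
E_2 = -13.6057 / 2² = -3.40142500 eV
|ΔE| = |E_2 - E_8| = 3.18883594 eV

Convert to Joules: E = 3.18883594 eV × (1.602177 × 10⁻¹⁹ J/eV) = 5.109080e-19 J

Using E = hf:
f = E/h = 5.109080e-19 J / (6.62607 × 10⁻³⁴ J·s)
f = 7.7106e+14 Hz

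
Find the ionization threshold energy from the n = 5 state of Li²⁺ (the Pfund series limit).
4.898 eV

The series limit corresponds to the transition from n = ∞ to n = 5.
This is the highest energy (shortest wavelength) transition in the Pfund series.

E_∞ = 0 eV
E_5 = -13.6057 × 3² / 5² = -4.898 eV

Energy at series limit:
ΔE = E_∞ - E_5 = 0 - (-4.898) = 4.898 eV

This energy equals the ionization energy from the n = 5 state of Li²⁺.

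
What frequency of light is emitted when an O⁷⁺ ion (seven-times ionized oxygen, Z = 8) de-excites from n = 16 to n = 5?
7.59954e+15 Hz

First, find the transition energy:
E_16 = -13.6057 × 8² / 16² = -3.4014250 eV
E_5 = -13.6057 × 8² / 5² = -34.8305920 eV
|ΔE| = |E_5 - E_16| = 31.4291670 eV

Convert to Joules: E = 31.4291670 eV × (1.602177 × 10⁻¹⁹ J/eV) = 5.0355088e-18 J

Using E = hf:
f = E/h = 5.0355088e-18 J / (6.62607 × 10⁻³⁴ J·s)
f = 7.59954e+15 Hz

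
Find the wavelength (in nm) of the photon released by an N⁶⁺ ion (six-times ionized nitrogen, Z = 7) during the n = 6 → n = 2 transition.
8.36876 nm

First, find the transition energy using E_n = -13.6057 Z² / n² eV:
E_6 = -13.6057 × 7² / 6² = -18.5188694 eV
E_2 = -13.6057 × 7² / 2² = -166.6698250 eV

Photon energy: |ΔE| = |E_2 - E_6| = 148.1509556 eV

Convert to wavelength using E = hc/λ with hc = 1239.84 eV·nm:
λ = hc/E = 1239.84 eV·nm / 148.1509556 eV
λ = 8.36876 nm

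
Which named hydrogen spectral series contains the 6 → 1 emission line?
Lyman series

The spectral series in hydrogen are named based on the final (lower) energy level:
- Lyman series: n_final = 1 (ultraviolet)
- Balmer series: n_final = 2 (visible/near-UV)
- Paschen series: n_final = 3 (infrared)
- Brackett series: n_final = 4 (infrared)
- Pfund series: n_final = 5 (far infrared)

Since this transition ends at n = 1, it belongs to the Lyman series.

For reference, this 6 → 1 line has photon energy
ΔE = 13.6057 eV × (1/1² - 1/6²) = 13.2278 eV,
corresponding to wavelength λ = hc/ΔE = 1239.84 eV·nm / 13.2278 eV = 93.73 nm in the ultraviolet region.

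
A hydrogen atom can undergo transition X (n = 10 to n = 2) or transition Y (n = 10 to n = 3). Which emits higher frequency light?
10 → 2

Calculate the energy for each transition:

Transition 10 → 2:
ΔE₁ = |E_2 - E_10| = |-13.6057/2² - (-13.6057/10²)|
ΔE₁ = |-3.401425000000 - (-0.136057000000)| = 3.265368000 eV

Transition 10 → 3:
ΔE₂ = |E_3 - E_10| = |-13.6057/3² - (-13.6057/10²)|
ΔE₂ = |-1.511744444444 - (-0.136057000000)| = 1.375687444 eV

Since 3.265368000 eV > 1.375687444 eV, the transition 10 → 2 emits the more energetic photon.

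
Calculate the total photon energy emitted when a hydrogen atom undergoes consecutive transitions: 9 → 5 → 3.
1.34 eV

The energy levels of hydrogen are E_n = -13.6057 / n² eV.

First transition (9 → 5):
ΔE₁ = |E_5 - E_9|
ΔE₁ = |-0.54422800 - (-0.16797160)| = 0.37626 eV

Second transition (5 → 3):
ΔE₂ = |E_3 - E_5|
ΔE₂ = |-1.51174444 - (-0.54422800)| = 0.96752 eV

Total energy released:
E_total = ΔE₁ + ΔE₂ = 0.37626 + 0.96752 = 1.34 eV

Note: This equals the direct transition 9 → 3: 1.34 eV ✓
Energy is conserved regardless of the path taken.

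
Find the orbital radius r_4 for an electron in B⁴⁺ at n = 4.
0.1693 nm (or 1.6934 Å)

The Bohr radius formula is:
r_n = n² a₀ / Z

where a₀ = 0.0529177 nm is the Bohr radius.

For B⁴⁺ (Z = 5) at n = 4:
r_4 = 4² × 0.0529177 nm / 5
r_4 = 16 × 0.0529177 nm / 5
r_4 = 0.84668 nm / 5
r_4 = 0.1693 nm

The electron orbits at approximately 0.1693 nm from the nucleus.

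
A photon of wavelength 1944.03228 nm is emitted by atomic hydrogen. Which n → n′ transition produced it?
n = 8 → n = 4

First, find the photon energy from the wavelength (hc = 1239.84 eV·nm):
E = hc/λ = 1239.84 eV·nm / 1944.03228 nm = 0.63776719 eV

The energy levels of hydrogen satisfy E_n = -13.6057 / n² eV, so an emission n_i → n_f releases
ΔE = 13.6057 × (1/n_f² − 1/n_i²) eV.

Setting ΔE equal to the photon energy:
1/n_f² − 1/n_i² = 0.63776719 / 13.6057 = 0.046875000

Since 1/n_i² must be positive, we need 1/n_f² > 0.046875000, i.e. n_f ≤ 4. For each allowed n_f, solve n_i = (1/n_f² − 0.046875000)^(−1/2) and check whether it is a whole number:
  n_f = 1: 1/n_i² = 1.000000000 − 0.046875000 = 0.953125000 → n_i = 1.024  (not an integer) ✗
  n_f = 2: 1/n_i² = 0.250000000 − 0.046875000 = 0.203125000 → n_i = 2.219  (not an integer) ✗
  n_f = 3: 1/n_i² = 0.111111111 − 0.046875000 = 0.064236111 → n_i = 3.946  (not an integer) ✗
  n_f = 4: 1/n_i² = 0.062500000 − 0.046875000 = 0.015625000 → n_i = 8.000  → integer, n_i = 8 ✓

Only n_f = 4 gives an integer upper level, n_i = 8.

The transition is from n = 8 to n = 4 (emission).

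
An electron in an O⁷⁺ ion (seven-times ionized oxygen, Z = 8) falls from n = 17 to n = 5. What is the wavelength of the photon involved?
38.96716 nm

First, find the transition energy using E_n = -13.6057 Z² / n² eV:
E_17 = -13.6057 × 8² / 17² = -3.0130270 eV
E_5 = -13.6057 × 8² / 5² = -34.8305920 eV

Photon energy: |ΔE| = |E_5 - E_17| = 31.8175650 eV

Convert to wavelength using E = hc/λ with hc = 1239.84 eV·nm:
λ = hc/E = 1239.84 eV·nm / 31.8175650 eV
λ = 38.96716 nm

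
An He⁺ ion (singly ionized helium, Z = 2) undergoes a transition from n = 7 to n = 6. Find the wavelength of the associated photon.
3091.2917 nm

First, find the transition energy using E_n = -13.6057 Z² / n² eV:
E_7 = -13.6057 × 2² / 7² = -1.1106693878 eV
E_6 = -13.6057 × 2² / 6² = -1.5117444444 eV

Photon energy: |ΔE| = |E_6 - E_7| = 0.4010750566 eV

Convert to wavelength using E = hc/λ with hc = 1239.84 eV·nm:
λ = hc/E = 1239.84 eV·nm / 0.4010750566 eV
λ = 3091.2917 nm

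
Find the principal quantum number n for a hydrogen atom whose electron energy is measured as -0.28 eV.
n = 7

The exact energy levels follow E_n = -13.6057 eV / n².

The measured value (-0.28 eV) is reported to only 2 significant figures, so we must test candidate n values and see which one matches to that precision.

Candidate energies:
  n = 5:  E = -13.6057/5² = -0.54423 eV
  n = 6:  E = -13.6057/6² = -0.37794 eV
  n = 7:  E = -13.6057/7² = -0.27767 eV  ← matches
  n = 8:  E = -13.6057/8² = -0.21259 eV
  n = 9:  E = -13.6057/9² = -0.16797 eV

Checking against the measurement of -0.28 eV (2 sig figs), only n = 7 agrees:
E_7 = -0.27767 eV, which rounds to -0.28 eV ✓

Therefore n = 7.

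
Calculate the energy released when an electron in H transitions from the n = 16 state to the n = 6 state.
0.3248 eV

The energy levels are E_n = -13.6057 eV / n².

Energy at n = 16: E_16 = -13.6057 / 16² = -0.0531473 eV
Energy at n = 6: E_6 = -13.6057 / 6² = -0.3779361 eV

For emission (electron falling to lower state), the photon energy is:
E_photon = E_16 - E_6 = |-0.0531473 - (-0.3779361)|
E_photon = 0.3248 eV

This energy is carried away by the emitted photon.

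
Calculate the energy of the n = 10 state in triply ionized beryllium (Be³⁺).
-2.1769 eV

For hydrogen-like ions, the energy levels scale with Z²:
E_n = -13.6057 Z² / n² eV

For Be³⁺ (Z = 4) at n = 10:
E_10 = -13.6057 × 4² / 10²
E_10 = -13.6057 × 16 / 100
E_10 = -217.6912 / 100
E_10 = -2.1769 eV

The energy is 16 times more negative than hydrogen at the same n due to the stronger nuclear charge.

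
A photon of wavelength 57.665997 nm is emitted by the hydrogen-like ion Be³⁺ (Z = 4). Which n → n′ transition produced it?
n = 9 → n = 3

First, find the photon energy from the wavelength (hc = 1239.84 eV·nm):
E = hc/λ = 1239.84 eV·nm / 57.665997 nm = 21.500365 eV

The energy levels of Be³⁺ satisfy E_n = -13.6057 × 4² / n² eV, so an emission n_i → n_f releases
ΔE = 13.6057 × 4² × (1/n_f² − 1/n_i²) eV.

Setting ΔE equal to the photon energy:
1/n_f² − 1/n_i² = 21.500365 / (13.6057 × 4²) = 0.098765430

Since 1/n_i² must be positive, we need 1/n_f² > 0.098765430, i.e. n_f ≤ 3. For each allowed n_f, solve n_i = (1/n_f² − 0.098765430)^(−1/2) and check whether it is a whole number:
  n_f = 1: 1/n_i² = 1.000000000 − 0.098765430 = 0.901234570 → n_i = 1.053  (not an integer) ✗
  n_f = 2: 1/n_i² = 0.250000000 − 0.098765430 = 0.151234570 → n_i = 2.571  (not an integer) ✗
  n_f = 3: 1/n_i² = 0.111111111 − 0.098765430 = 0.012345681 → n_i = 9.000  → integer, n_i = 9 ✓

Only n_f = 3 gives an integer upper level, n_i = 9.

The transition is from n = 9 to n = 3 (emission).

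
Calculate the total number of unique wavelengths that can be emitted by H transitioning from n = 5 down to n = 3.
3

The electron can occupy levels n = 3, 4, ..., 5 during de-excitation — that is m = 5 - 3 + 1 = 3 distinct levels.

The number of distinct spectral lines equals the number of ways to choose 2 of these m levels (each pair gives one possible emission transition):

Number of lines = m(m-1)/2 = 3×2/2 = 3

These correspond to all possible transitions between the 3 levels:
5 → 4, 5 → 3, 4 → 3

Each transition produces a photon with a unique energy (and thus wavelength). This count does not depend on Z.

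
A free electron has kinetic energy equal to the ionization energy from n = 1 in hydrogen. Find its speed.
2.18769e+06 m/s (or 0.729736% of c)

The binding energy at n = 1 for hydrogen is:
E_1 = -13.6057/1² = -13.60570000 eV
|E_1| = 13.60570000 eV

Convert to Joules:
KE = 13.60570000 eV × (1.602177 × 10⁻¹⁹ J/eV) = 2.1798740e-18 J

Using KE = ½mv²:
v = √(2·KE/m_e)
v = √(2 × 2.1798740e-18 J / 9.10938 × 10⁻³¹ kg)
v = 2.18769e+06 m/s

This is approximately 0.729736% the speed of light.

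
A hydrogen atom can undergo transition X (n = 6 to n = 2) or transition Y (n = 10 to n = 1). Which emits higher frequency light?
10 → 1

Calculate the energy for each transition:

Transition 6 → 2:
ΔE₁ = |E_2 - E_6| = |-13.6057/2² - (-13.6057/6²)|
ΔE₁ = |-3.401425000000 - (-0.377936111111)| = 3.023488889 eV

Transition 10 → 1:
ΔE₂ = |E_1 - E_10| = |-13.6057/1² - (-13.6057/10²)|
ΔE₂ = |-13.605700000000 - (-0.136057000000)| = 13.469643000 eV

Since 13.469643000 eV > 3.023488889 eV, the transition 10 → 1 emits the more energetic photon.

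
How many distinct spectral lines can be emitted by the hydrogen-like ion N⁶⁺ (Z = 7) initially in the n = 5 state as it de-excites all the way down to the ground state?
10

The electron can occupy levels n = 1, 2, ..., 5 during de-excitation — that is m = 5 - 1 + 1 = 5 distinct levels.

The number of distinct spectral lines equals the number of ways to choose 2 of these m levels (each pair gives one possible emission transition):

Number of lines = m(m-1)/2 = 5×4/2 = 10

These correspond to all possible transitions between the 5 levels:
5 → 4, 5 → 3, 5 → 2, 5 → 1, 4 → 3, 4 → 2, 4 → 1, 3 → 2...

Each transition produces a photon with a unique energy (and thus wavelength). This count does not depend on Z.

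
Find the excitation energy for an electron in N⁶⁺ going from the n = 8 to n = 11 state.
4.91 eV

The energy levels of a hydrogen-like atom are E_n = -13.6057 Z² eV / n².

Energy at n = 8: E_8 = -13.6057 × 7² / 8² = -10.41686 eV
Energy at n = 11: E_11 = -13.6057 × 7² / 11² = -5.50975 eV

The excitation energy is the difference:
ΔE = E_11 - E_8
ΔE = -5.50975 - (-10.41686)
ΔE = 4.91 eV

Since this is positive, energy must be absorbed (photon absorption).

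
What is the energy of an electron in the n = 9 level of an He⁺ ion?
-0.67 eV

For hydrogen-like ions, the energy levels scale with Z²:
E_n = -13.6057 Z² / n² eV

For He⁺ (Z = 2) at n = 9:
E_9 = -13.6057 × 2² / 9²
E_9 = -13.6057 × 4 / 81
E_9 = -54.4228 / 81
E_9 = -0.67 eV

The energy is 4 times more negative than hydrogen at the same n due to the stronger nuclear charge.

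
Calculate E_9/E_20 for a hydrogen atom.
4.9383

Using E_n = -13.6057 Z² / n² eV with Z = 1:

E_9 = -13.6057 / 9² = -13.6057 / 81 = -0.1679716049 eV
E_20 = -13.6057 / 20² = -13.6057 / 400 = -0.0340142500 eV

The ratio is:
E_9/E_20 = (-0.1679716049) / (-0.0340142500)
E_9/E_20 = (-13.6057/81) / (-13.6057/400)
E_9/E_20 = 400/81
E_9/E_20 = 4.9383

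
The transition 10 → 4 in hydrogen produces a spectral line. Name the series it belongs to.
Brackett series

The spectral series in hydrogen are named based on the final (lower) energy level:
- Lyman series: n_final = 1 (ultraviolet)
- Balmer series: n_final = 2 (visible/near-UV)
- Paschen series: n_final = 3 (infrared)
- Brackett series: n_final = 4 (infrared)
- Pfund series: n_final = 5 (far infrared)

Since this transition ends at n = 4, it belongs to the Brackett series.

For reference, this 10 → 4 line has photon energy
ΔE = 13.6057 eV × (1/4² - 1/10²) = 0.714299250 eV,
corresponding to wavelength λ = hc/ΔE = 1239.84 eV·nm / 0.714299250 eV = 1735.743 nm in the infrared region.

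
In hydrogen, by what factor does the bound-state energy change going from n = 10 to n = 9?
1.2346

Using E_n = -13.6057 Z² / n² eV with Z = 1:

E_9 = -13.6057 / 9² = -13.6057 / 81 = -0.1679716049 eV
E_10 = -13.6057 / 10² = -13.6057 / 100 = -0.1360570000 eV

The ratio is:
E_9/E_10 = (-0.1679716049) / (-0.1360570000)
E_9/E_10 = (-13.6057/81) / (-13.6057/100)
E_9/E_10 = 100/81
E_9/E_10 = 1.2346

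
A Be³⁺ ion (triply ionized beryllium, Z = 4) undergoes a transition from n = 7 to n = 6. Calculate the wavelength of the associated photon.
772.8229 nm

First, find the transition energy using E_n = -13.6057 Z² / n² eV:
E_7 = -13.6057 × 4² / 7² = -4.44267755 eV
E_6 = -13.6057 × 4² / 6² = -6.04697778 eV

Photon energy: |ΔE| = |E_6 - E_7| = 1.60430023 eV

Convert to wavelength using E = hc/λ with hc = 1239.84 eV·nm:
λ = hc/E = 1239.84 eV·nm / 1.60430023 eV
λ = 772.8229 nm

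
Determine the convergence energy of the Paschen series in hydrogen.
1.512 eV

The series limit corresponds to the transition from n = ∞ to n = 3.
This is the highest energy (shortest wavelength) transition in the Paschen series.

E_∞ = 0 eV
E_3 = -13.6057 / 3² = -1.512 eV

Energy at series limit:
ΔE = E_∞ - E_3 = 0 - (-1.512) = 1.512 eV

This energy equals the ionization energy from the n = 3 state of hydrogen.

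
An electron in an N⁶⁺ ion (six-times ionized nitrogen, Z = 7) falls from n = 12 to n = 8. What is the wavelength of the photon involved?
214.240292 nm

First, find the transition energy using E_n = -13.6057 Z² / n² eV:
E_12 = -13.6057 × 7² / 12² = -4.6297173611 eV
E_8 = -13.6057 × 7² / 8² = -10.4168640625 eV

Photon energy: |ΔE| = |E_8 - E_12| = 5.7871467014 eV

Convert to wavelength using E = hc/λ with hc = 1239.84 eV·nm:
λ = hc/E = 1239.84 eV·nm / 5.7871467014 eV
λ = 214.240292 nm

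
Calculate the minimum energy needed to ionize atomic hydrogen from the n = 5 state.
0.5442 eV

The ionization energy is the energy needed to remove the electron completely (n → ∞).

For hydrogen, E_n = -13.6057 eV / n².

At n = 5: E_5 = -13.6057 / 5² = -0.5442280 eV
At n = ∞: E_∞ = 0 eV

Ionization energy = E_∞ - E_5 = 0 - (-0.5442280) = 0.5442280 eV
Ionization energy ≈ 0.5442 eV

This is also called the binding energy of the electron in state n = 5.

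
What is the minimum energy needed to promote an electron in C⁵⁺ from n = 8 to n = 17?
5.958 eV

The energy levels of a hydrogen-like atom are E_n = -13.6057 Z² eV / n².

Energy at n = 8: E_8 = -13.6057 × 6² / 8² = -7.653206 eV
Energy at n = 17: E_17 = -13.6057 × 6² / 17² = -1.694828 eV

The excitation energy is the difference:
ΔE = E_17 - E_8
ΔE = -1.694828 - (-7.653206)
ΔE = 5.958 eV

Since this is positive, energy must be absorbed (photon absorption).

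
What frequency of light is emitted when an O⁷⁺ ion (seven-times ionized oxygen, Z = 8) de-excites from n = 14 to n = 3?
2.23202e+16 Hz

First, find the transition energy:
E_14 = -13.6057 × 8² / 14² = -4.4426776 eV
E_3 = -13.6057 × 8² / 3² = -96.7516444 eV
|ΔE| = |E_3 - E_14| = 92.3089668 eV

Convert to Joules: E = 92.3089668 eV × (1.602177 × 10⁻¹⁹ J/eV) = 1.4789530e-17 J

Using E = hf:
f = E/h = 1.4789530e-17 J / (6.62607 × 10⁻³⁴ J·s)
f = 2.23202e+16 Hz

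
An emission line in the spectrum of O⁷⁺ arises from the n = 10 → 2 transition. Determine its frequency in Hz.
5.05320e+16 Hz

First, find the transition energy:
E_10 = -13.6057 × 8² / 10² = -8.70764800 eV
E_2 = -13.6057 × 8² / 2² = -217.69120000 eV
|ΔE| = |E_2 - E_10| = 208.98355200 eV

Convert to Joules: E = 208.98355200 eV × (1.602177 × 10⁻¹⁹ J/eV) = 3.3482864e-17 J

Using E = hf:
f = E/h = 3.3482864e-17 J / (6.62607 × 10⁻³⁴ J·s)
f = 5.05320e+16 Hz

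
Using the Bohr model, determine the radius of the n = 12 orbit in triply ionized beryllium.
1.905038 nm (or 19.050380 Å)

The Bohr radius formula is:
r_n = n² a₀ / Z

where a₀ = 0.052917721 nm is the Bohr radius.

For Be³⁺ (Z = 4) at n = 12:
r_12 = 12² × 0.052917721 nm / 4
r_12 = 144 × 0.052917721 nm / 4
r_12 = 7.6201518 nm / 4
r_12 = 1.905038 nm

The electron orbits at approximately 1.905038 nm from the nucleus.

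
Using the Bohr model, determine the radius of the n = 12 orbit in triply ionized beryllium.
1.905038 nm (or 19.050380 Å)

The Bohr radius formula is:
r_n = n² a₀ / Z

where a₀ = 0.052917721 nm is the Bohr radius.

For Be³⁺ (Z = 4) at n = 12:
r_12 = 12² × 0.052917721 nm / 4
r_12 = 144 × 0.052917721 nm / 4
r_12 = 7.6201518 nm / 4
r_12 = 1.905038 nm

The electron orbits at approximately 1.905038 nm from the nucleus.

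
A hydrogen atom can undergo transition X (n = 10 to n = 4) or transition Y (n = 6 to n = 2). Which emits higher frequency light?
6 → 2

Calculate the energy for each transition:

Transition 10 → 4:
ΔE₁ = |E_4 - E_10| = |-13.6057/4² - (-13.6057/10²)|
ΔE₁ = |-0.850356250000 - (-0.136057000000)| = 0.714299250 eV

Transition 6 → 2:
ΔE₂ = |E_2 - E_6| = |-13.6057/2² - (-13.6057/6²)|
ΔE₂ = |-3.401425000000 - (-0.377936111111)| = 3.023488889 eV

Since 3.023488889 eV > 0.714299250 eV, the transition 6 → 2 emits the more energetic photon.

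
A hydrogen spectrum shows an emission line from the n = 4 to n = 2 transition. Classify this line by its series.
Balmer series

The spectral series in hydrogen are named based on the final (lower) energy level:
- Lyman series: n_final = 1 (ultraviolet)
- Balmer series: n_final = 2 (visible/near-UV)
- Paschen series: n_final = 3 (infrared)
- Brackett series: n_final = 4 (infrared)
- Pfund series: n_final = 5 (far infrared)

Since this transition ends at n = 2, it belongs to the Balmer series.

For reference, this 4 → 2 line has photon energy
ΔE = 13.6057 eV × (1/2² - 1/4²) = 2.5510688 eV,
corresponding to wavelength λ = hc/ΔE = 1239.84 eV·nm / 2.5510688 eV = 486.008 nm in the visible/near-UV region.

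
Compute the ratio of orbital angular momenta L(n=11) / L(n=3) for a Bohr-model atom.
3.667

In the Bohr model, L_n = nℏ, so the ratio is purely the ratio of quantum numbers:

L_11/L_3 = 11ℏ / 3ℏ = 11/3 = 3.667

The angular momentum scales linearly with n.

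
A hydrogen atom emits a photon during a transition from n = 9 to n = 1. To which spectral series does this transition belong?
Lyman series

The spectral series in hydrogen are named based on the final (lower) energy level:
- Lyman series: n_final = 1 (ultraviolet)
- Balmer series: n_final = 2 (visible/near-UV)
- Paschen series: n_final = 3 (infrared)
- Brackett series: n_final = 4 (infrared)
- Pfund series: n_final = 5 (far infrared)

Since this transition ends at n = 1, it belongs to the Lyman series.

For reference, this 9 → 1 line has photon energy
ΔE = 13.6057 eV × (1/1² - 1/9²) = 13.4377284 eV,
corresponding to wavelength λ = hc/ΔE = 1239.84 eV·nm / 13.4377284 eV = 92.26559 nm in the ultraviolet region.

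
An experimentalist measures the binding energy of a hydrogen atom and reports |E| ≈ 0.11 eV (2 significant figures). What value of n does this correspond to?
n = 11

The exact energy levels follow E_n = -13.6057 eV / n².

The measured value (-0.11 eV) is reported to only 2 significant figures, so we must test candidate n values and see which one matches to that precision.

Candidate energies:
  n = 9:  E = -13.6057/9² = -0.16797 eV
  n = 10:  E = -13.6057/10² = -0.13606 eV
  n = 11:  E = -13.6057/11² = -0.11244 eV  ← matches
  n = 12:  E = -13.6057/12² = -0.09448 eV
  n = 13:  E = -13.6057/13² = -0.08051 eV

Checking against the measurement of -0.11 eV (2 sig figs), only n = 11 agrees:
E_11 = -0.11244 eV, which rounds to -0.11 eV ✓

Therefore n = 11.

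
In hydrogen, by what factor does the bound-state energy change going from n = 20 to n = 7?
8.163

Using E_n = -13.6057 Z² / n² eV with Z = 1:

E_7 = -13.6057 / 7² = -13.6057 / 49 = -0.277667347 eV
E_20 = -13.6057 / 20² = -13.6057 / 400 = -0.034014250 eV

The ratio is:
E_7/E_20 = (-0.277667347) / (-0.034014250)
E_7/E_20 = (-13.6057/49) / (-13.6057/400)
E_7/E_20 = 400/49
E_7/E_20 = 8.163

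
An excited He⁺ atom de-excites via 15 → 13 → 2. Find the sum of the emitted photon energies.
13.363821 eV

The energy levels of He⁺ are E_n = -13.6057 × 2² / n² eV.

First transition (15 → 13):
ΔE₁ = |E_13 - E_15|
ΔE₁ = |-0.322028402367 - (-0.241879111111)| = 0.080149291 eV

Second transition (13 → 2):
ΔE₂ = |E_2 - E_13|
ΔE₂ = |-13.605700000000 - (-0.322028402367)| = 13.283671598 eV

Total energy released:
E_total = ΔE₁ + ΔE₂ = 0.080149291 + 13.283671598 = 13.363821 eV

Note: This equals the direct transition 15 → 2: 13.363821 eV ✓
Energy is conserved regardless of the path taken.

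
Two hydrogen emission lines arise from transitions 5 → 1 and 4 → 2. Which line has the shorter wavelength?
5 → 1

Calculate the energy for each transition:

Transition 5 → 1:
ΔE₁ = |E_1 - E_5| = |-13.6057/1² - (-13.6057/5²)|
ΔE₁ = |-13.60570000000 - (-0.54422800000)| = 13.06147200 eV

Transition 4 → 2:
ΔE₂ = |E_2 - E_4| = |-13.6057/2² - (-13.6057/4²)|
ΔE₂ = |-3.40142500000 - (-0.85035625000)| = 2.55106875 eV

Since 13.06147200 eV > 2.55106875 eV, the transition 5 → 1 emits the more energetic photon.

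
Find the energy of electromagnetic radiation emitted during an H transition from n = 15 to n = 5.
0.4838 eV

The energy levels are E_n = -13.6057 eV / n².

Energy at n = 15: E_15 = -13.6057 / 15² = -0.0604698 eV
Energy at n = 5: E_5 = -13.6057 / 5² = -0.5442280 eV

For emission (electron falling to lower state), the photon energy is:
E_photon = E_15 - E_5 = |-0.0604698 - (-0.5442280)|
E_photon = 0.4838 eV

This energy is carried away by the emitted photon.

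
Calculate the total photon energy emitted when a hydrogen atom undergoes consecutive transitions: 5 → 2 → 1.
13.0615 eV

The energy levels of hydrogen are E_n = -13.6057 / n² eV.

First transition (5 → 2):
ΔE₁ = |E_2 - E_5|
ΔE₁ = |-3.4014250000 - (-0.5442280000)| = 2.8571970 eV

Second transition (2 → 1):
ΔE₂ = |E_1 - E_2|
ΔE₂ = |-13.6057000000 - (-3.4014250000)| = 10.2042750 eV

Total energy released:
E_total = ΔE₁ + ΔE₂ = 2.8571970 + 10.2042750 = 13.0615 eV

Note: This equals the direct transition 5 → 1: 13.0615 eV ✓
Energy is conserved regardless of the path taken.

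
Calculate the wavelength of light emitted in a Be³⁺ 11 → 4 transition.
105.01246 nm

First, find the transition energy using E_n = -13.6057 Z² / n² eV:
E_11 = -13.6057 × 4² / 11² = -1.79910083 eV
E_4 = -13.6057 × 4² / 4² = -13.60570000 eV

Photon energy: |ΔE| = |E_4 - E_11| = 11.80659917 eV

Convert to wavelength using E = hc/λ with hc = 1239.84 eV·nm:
λ = hc/E = 1239.84 eV·nm / 11.80659917 eV
λ = 105.01246 nm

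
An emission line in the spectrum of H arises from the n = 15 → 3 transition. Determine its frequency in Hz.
3.509e+14 Hz

First, find the transition energy:
E_15 = -13.6057 / 15² = -0.060470 eV
E_3 = -13.6057 / 3² = -1.511744 eV
|ΔE| = |E_3 - E_15| = 1.451274 eV

Convert to Joules: E = 1.451274 eV × (1.602177 × 10⁻¹⁹ J/eV) = 2.32520e-19 J

Using E = hf:
f = E/h = 2.32520e-19 J / (6.62607 × 10⁻³⁴ J·s)
f = 3.509e+14 Hz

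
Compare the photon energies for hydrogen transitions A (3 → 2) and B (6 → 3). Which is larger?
3 → 2

Calculate the energy for each transition:

Transition 3 → 2:
ΔE₁ = |E_2 - E_3| = |-13.6057/2² - (-13.6057/3²)|
ΔE₁ = |-3.40142500 - (-1.51174444)| = 1.88968 eV

Transition 6 → 3:
ΔE₂ = |E_3 - E_6| = |-13.6057/3² - (-13.6057/6²)|
ΔE₂ = |-1.51174444 - (-0.37793611)| = 1.13381 eV

Since 1.88968 eV > 1.13381 eV, the transition 3 → 2 emits the more energetic photon.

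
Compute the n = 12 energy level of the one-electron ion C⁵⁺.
-3.401425 eV

For hydrogen-like ions, the energy levels scale with Z²:
E_n = -13.6057 Z² / n² eV

For C⁵⁺ (Z = 6) at n = 12:
E_12 = -13.6057 × 6² / 12²
E_12 = -13.6057 × 36 / 144
E_12 = -489.8052 / 144
E_12 = -3.401425 eV

The energy is 36 times more negative than hydrogen at the same n due to the stronger nuclear charge.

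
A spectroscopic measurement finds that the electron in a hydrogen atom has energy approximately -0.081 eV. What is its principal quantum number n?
n = 13

The exact energy levels follow E_n = -13.6057 eV / n².

The measured value (-0.081 eV) is reported to only 2 significant figures, so we must test candidate n values and see which one matches to that precision.

Candidate energies:
  n = 11:  E = -13.6057/11² = -0.11244 eV
  n = 12:  E = -13.6057/12² = -0.09448 eV
  n = 13:  E = -13.6057/13² = -0.08051 eV  ← matches
  n = 14:  E = -13.6057/14² = -0.06942 eV
  n = 15:  E = -13.6057/15² = -0.06047 eV

Checking against the measurement of -0.081 eV (2 sig figs), only n = 13 agrees:
E_13 = -0.08051 eV, which rounds to -0.081 eV ✓

Therefore n = 13.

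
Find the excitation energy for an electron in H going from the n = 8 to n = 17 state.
0.166 eV

The energy levels of a hydrogen-like atom are E_n = -13.6057 eV / n².

Energy at n = 8: E_8 = -13.6057 / 8² = -0.212589 eV
Energy at n = 17: E_17 = -13.6057 / 17² = -0.047079 eV

The excitation energy is the difference:
ΔE = E_17 - E_8
ΔE = -0.047079 - (-0.212589)
ΔE = 0.166 eV

Since this is positive, energy must be absorbed (photon absorption).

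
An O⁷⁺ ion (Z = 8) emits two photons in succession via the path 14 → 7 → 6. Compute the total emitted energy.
19.745 eV

The energy levels of O⁷⁺ are E_n = -13.6057 × 8² / n² eV.

First transition (14 → 7):
ΔE₁ = |E_7 - E_14|
ΔE₁ = |-17.770710204 - (-4.442677551)| = 13.328033 eV

Second transition (7 → 6):
ΔE₂ = |E_6 - E_7|
ΔE₂ = |-24.187911111 - (-17.770710204)| = 6.417201 eV

Total energy released:
E_total = ΔE₁ + ΔE₂ = 13.328033 + 6.417201 = 19.745 eV

Note: This equals the direct transition 14 → 6: 19.745 eV ✓
Energy is conserved regardless of the path taken.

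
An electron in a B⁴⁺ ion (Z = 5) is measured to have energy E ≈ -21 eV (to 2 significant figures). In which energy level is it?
n = 4

The exact energy levels follow E_n = -13.6057 Z² / n² eV with Z = 5.

The measured value (-21 eV) is reported to only 2 significant figures, so we must test candidate n values and see which one matches to that precision.

Candidate energies:
  n = 2:  E = -13.6057 × 5² / 2² = -85.03563 eV
  n = 3:  E = -13.6057 × 5² / 3² = -37.79361 eV
  n = 4:  E = -13.6057 × 5² / 4² = -21.25891 eV  ← matches
  n = 5:  E = -13.6057 × 5² / 5² = -13.60570 eV
  n = 6:  E = -13.6057 × 5² / 6² = -9.44840 eV

Checking against the measurement of -21 eV (2 sig figs), only n = 4 agrees:
E_4 = -21.25891 eV, which rounds to -21 eV ✓

Therefore n = 4.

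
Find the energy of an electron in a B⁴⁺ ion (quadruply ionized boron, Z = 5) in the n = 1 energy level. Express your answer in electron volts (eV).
-340.142500 eV

The energy levels of a hydrogen-like atom are given by:
E_n = -13.6057 Z² / n² eV  (with Z = 5 for B⁴⁺)

For n = 1:
E_1 = -13.6057 × 5² / 1²
E_1 = -13.6057 × 25 / 1
E_1 = -340.142500 eV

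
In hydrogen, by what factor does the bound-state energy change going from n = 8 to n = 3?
7.11

Using E_n = -13.6057 Z² / n² eV with Z = 1:

E_3 = -13.6057 / 3² = -13.6057 / 9 = -1.51174444 eV
E_8 = -13.6057 / 8² = -13.6057 / 64 = -0.21258906 eV

The ratio is:
E_3/E_8 = (-1.51174444) / (-0.21258906)
E_3/E_8 = (-13.6057/9) / (-13.6057/64)
E_3/E_8 = 64/9
E_3/E_8 = 7.11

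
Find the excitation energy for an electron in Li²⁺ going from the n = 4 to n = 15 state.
7.11 eV

The energy levels of a hydrogen-like atom are E_n = -13.6057 Z² eV / n².

Energy at n = 4: E_4 = -13.6057 × 3² / 4² = -7.65321 eV
Energy at n = 15: E_15 = -13.6057 × 3² / 15² = -0.54423 eV

The excitation energy is the difference:
ΔE = E_15 - E_4
ΔE = -0.54423 - (-7.65321)
ΔE = 7.11 eV

Since this is positive, energy must be absorbed (photon absorption).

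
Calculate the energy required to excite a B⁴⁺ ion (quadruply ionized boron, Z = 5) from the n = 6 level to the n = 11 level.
6.63731 eV

The energy levels of a hydrogen-like atom are E_n = -13.6057 Z² eV / n².

Energy at n = 6: E_6 = -13.6057 × 5² / 6² = -9.44840278 eV
Energy at n = 11: E_11 = -13.6057 × 5² / 11² = -2.81109504 eV

The excitation energy is the difference:
ΔE = E_11 - E_6
ΔE = -2.81109504 - (-9.44840278)
ΔE = 6.63731 eV

Since this is positive, energy must be absorbed (photon absorption).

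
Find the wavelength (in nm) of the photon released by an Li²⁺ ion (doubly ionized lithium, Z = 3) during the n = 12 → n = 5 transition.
306.31 nm

First, find the transition energy using E_n = -13.6057 Z² / n² eV:
E_12 = -13.6057 × 3² / 12² = -0.850356 eV
E_5 = -13.6057 × 3² / 5² = -4.898052 eV

Photon energy: |ΔE| = |E_5 - E_12| = 4.047696 eV

Convert to wavelength using E = hc/λ with hc = 1239.84 eV·nm:
λ = hc/E = 1239.84 eV·nm / 4.047696 eV
λ = 306.31 nm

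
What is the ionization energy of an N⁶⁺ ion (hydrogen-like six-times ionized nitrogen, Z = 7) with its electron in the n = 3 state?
74.075478 eV

The ionization energy is the energy needed to remove the electron completely (n → ∞).

For a hydrogen-like ion with Z = 7, E_n = -13.6057 Z² / n² eV.

At n = 3: E_3 = -13.6057 × 7² / 3² = -74.075477778 eV
At n = ∞: E_∞ = 0 eV

Ionization energy = E_∞ - E_3 = 0 - (-74.075477778) = 74.075477778 eV
Ionization energy ≈ 74.075478 eV

This is also called the binding energy of the electron in state n = 3.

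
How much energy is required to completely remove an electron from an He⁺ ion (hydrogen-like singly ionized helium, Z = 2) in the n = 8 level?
0.850356 eV

The ionization energy is the energy needed to remove the electron completely (n → ∞).

For a hydrogen-like ion with Z = 2, E_n = -13.6057 Z² / n² eV.

At n = 8: E_8 = -13.6057 × 2² / 8² = -0.850356250 eV
At n = ∞: E_∞ = 0 eV

Ionization energy = E_∞ - E_8 = 0 - (-0.850356250) = 0.850356250 eV
Ionization energy ≈ 0.850356 eV

This is also called the binding energy of the electron in state n = 8.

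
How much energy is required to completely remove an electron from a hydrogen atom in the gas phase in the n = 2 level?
3.40 eV

The ionization energy is the energy needed to remove the electron completely (n → ∞).

For hydrogen, E_n = -13.6057 eV / n².

At n = 2: E_2 = -13.6057 / 2² = -3.40143 eV
At n = ∞: E_∞ = 0 eV

Ionization energy = E_∞ - E_2 = 0 - (-3.40143) = 3.40143 eV
Ionization energy ≈ 3.40 eV

This is also called the binding energy of the electron in state n = 2.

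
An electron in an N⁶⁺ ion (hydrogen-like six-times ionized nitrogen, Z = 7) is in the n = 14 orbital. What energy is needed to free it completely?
3.40 eV

The ionization energy is the energy needed to remove the electron completely (n → ∞).

For a hydrogen-like ion with Z = 7, E_n = -13.6057 Z² / n² eV.

At n = 14: E_14 = -13.6057 × 7² / 14² = -3.40143 eV
At n = ∞: E_∞ = 0 eV

Ionization energy = E_∞ - E_14 = 0 - (-3.40143) = 3.40143 eV
Ionization energy ≈ 3.40 eV

This is also called the binding energy of the electron in state n = 14.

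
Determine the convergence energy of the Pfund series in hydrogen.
0.544228 eV

The series limit corresponds to the transition from n = ∞ to n = 5.
This is the highest energy (shortest wavelength) transition in the Pfund series.

E_∞ = 0 eV
E_5 = -13.6057 / 5² = -0.544228 eV

Energy at series limit:
ΔE = E_∞ - E_5 = 0 - (-0.544228) = 0.544228 eV

This energy equals the ionization energy from the n = 5 state of hydrogen.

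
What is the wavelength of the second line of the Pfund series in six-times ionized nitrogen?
94.92345 nm

The lines of a series are numbered from the longest wavelength (smallest ΔE) outward; the second line is the transition from n = n_f + 2 to n_f.
The Pfund series has all transitions ending at n_f = 5.

For N⁶⁺ (Z = 7), the second line (β-line) is the jump from n = 7 to n = 5:
E_7 = -13.6057 × 7² / 7² = -13.6057000 eV
E_5 = -13.6057 × 7² / 5² = -26.6671720 eV
ΔE = E_7 - E_5 = 13.0614720 eV

λ = hc/E = 1239.84 eV·nm / 13.0614720 eV
λ = 94.92345 nm

This is the β-line of the Pfund series in N⁶⁺.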